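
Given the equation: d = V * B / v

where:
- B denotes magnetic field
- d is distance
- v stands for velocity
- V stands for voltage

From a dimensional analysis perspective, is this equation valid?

No

B (magnetic field) has dimensions [I^-1 M T^-2].
d (distance) has dimensions [L].
v (velocity) has dimensions [L T^-1].
V (voltage) has dimensions [I^-1 L^2 M T^-3].

Left side: [L]
Right side: [I^-2 L M^2 T^-4]

The two sides have different dimensions, so the equation is NOT dimensionally consistent.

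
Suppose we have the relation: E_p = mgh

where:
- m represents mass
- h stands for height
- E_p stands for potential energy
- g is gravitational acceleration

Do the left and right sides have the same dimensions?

Yes

m (mass) has dimensions [M].
h (height) has dimensions [L].
E_p (potential energy) has dimensions [L^2 M T^-2].
g (gravitational acceleration) has dimensions [L T^-2].

Left side: [L^2 M T^-2]
Right side: [L^2 M T^-2]

Both sides have the same dimensions, so the equation is dimensionally consistent.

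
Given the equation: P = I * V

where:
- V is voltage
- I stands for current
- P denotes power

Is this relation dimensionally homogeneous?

Yes

V (voltage) has dimensions [I^-1 L^2 M T^-3].
I (current) has dimensions [I].
P (power) has dimensions [L^2 M T^-3].

Left side: [L^2 M T^-3]
Right side: [L^2 M T^-3]

Both sides have the same dimensions, so the equation is dimensionally consistent.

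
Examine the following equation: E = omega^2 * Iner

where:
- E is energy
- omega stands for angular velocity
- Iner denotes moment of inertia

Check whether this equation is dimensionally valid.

Yes

E (energy) has dimensions [L^2 M T^-2].
omega (angular velocity) has dimensions [T^-1].
Iner (moment of inertia) has dimensions [L^2 M].

Left side: [L^2 M T^-2]
Right side: [L^2 M T^-2]

Both sides have the same dimensions, so the equation is dimensionally consistent.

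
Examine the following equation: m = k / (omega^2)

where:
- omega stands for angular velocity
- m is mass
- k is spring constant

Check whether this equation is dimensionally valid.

Yes

omega (angular velocity) has dimensions [T^-1].
m (mass) has dimensions [M].
k (spring constant) has dimensions [M T^-2].

Left side: [M]
Right side: [M]

Both sides have the same dimensions, so the equation is dimensionally consistent.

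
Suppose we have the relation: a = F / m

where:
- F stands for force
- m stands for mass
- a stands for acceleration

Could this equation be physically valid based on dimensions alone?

Yes

F (force) has dimensions [L M T^-2].
m (mass) has dimensions [M].
a (acceleration) has dimensions [L T^-2].

Left side: [L T^-2]
Right side: [L T^-2]

Both sides have the same dimensions, so the equation is dimensionally consistent.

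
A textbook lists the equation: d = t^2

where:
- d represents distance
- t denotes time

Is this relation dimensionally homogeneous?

No

d (distance) has dimensions [L].
t (time) has dimensions [T].

Left side: [L]
Right side: [T^2]

The two sides have different dimensions, so the equation is NOT dimensionally consistent.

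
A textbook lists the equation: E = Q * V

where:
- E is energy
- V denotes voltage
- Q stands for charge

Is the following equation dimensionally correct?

Yes

E (energy) has dimensions [L^2 M T^-2].
V (voltage) has dimensions [I^-1 L^2 M T^-3].
Q (charge) has dimensions [I T].

Left side: [L^2 M T^-2]
Right side: [L^2 M T^-2]

Both sides have the same dimensions, so the equation is dimensionally consistent.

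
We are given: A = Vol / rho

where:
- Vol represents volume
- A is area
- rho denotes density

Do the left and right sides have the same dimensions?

No

Vol (volume) has dimensions [L^3].
A (area) has dimensions [L^2].
rho (density) has dimensions [L^-3 M].

Left side: [L^2]
Right side: [L^6 M^-1]

The two sides have different dimensions, so the equation is NOT dimensionally consistent.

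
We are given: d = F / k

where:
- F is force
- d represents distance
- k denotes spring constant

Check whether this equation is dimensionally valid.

Yes

F (force) has dimensions [L M T^-2].
d (distance) has dimensions [L].
k (spring constant) has dimensions [M T^-2].

Left side: [L]
Right side: [L]

Both sides have the same dimensions, so the equation is dimensionally consistent.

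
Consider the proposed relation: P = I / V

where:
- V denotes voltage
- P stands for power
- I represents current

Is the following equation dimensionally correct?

No

V (voltage) has dimensions [I^-1 L^2 M T^-3].
P (power) has dimensions [L^2 M T^-3].
I (current) has dimensions [I].

Left side: [L^2 M T^-3]
Right side: [I^2 L^-2 M^-1 T^3]

The two sides have different dimensions, so the equation is NOT dimensionally consistent.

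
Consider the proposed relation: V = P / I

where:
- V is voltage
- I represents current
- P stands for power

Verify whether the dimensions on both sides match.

Yes

V (voltage) has dimensions [I^-1 L^2 M T^-3].
I (current) has dimensions [I].
P (power) has dimensions [L^2 M T^-3].

Left side: [I^-1 L^2 M T^-3]
Right side: [I^-1 L^2 M T^-3]

Both sides have the same dimensions, so the equation is dimensionally consistent.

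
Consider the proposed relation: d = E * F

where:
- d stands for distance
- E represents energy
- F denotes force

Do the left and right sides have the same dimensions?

No

d (distance) has dimensions [L].
E (energy) has dimensions [L^2 M T^-2].
F (force) has dimensions [L M T^-2].

Left side: [L]
Right side: [L^3 M^2 T^-4]

The two sides have different dimensions, so the equation is NOT dimensionally consistent.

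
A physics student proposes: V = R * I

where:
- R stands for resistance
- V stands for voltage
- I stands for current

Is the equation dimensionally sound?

Yes

R (resistance) has dimensions [I^-2 L^2 M T^-3].
V (voltage) has dimensions [I^-1 L^2 M T^-3].
I (current) has dimensions [I].

Left side: [I^-1 L^2 M T^-3]
Right side: [I^-1 L^2 M T^-3]

Both sides have the same dimensions, so the equation is dimensionally consistent.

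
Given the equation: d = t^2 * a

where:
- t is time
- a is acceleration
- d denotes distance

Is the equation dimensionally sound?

Yes

t (time) has dimensions [T].
a (acceleration) has dimensions [L T^-2].
d (distance) has dimensions [L].

Left side: [L]
Right side: [L]

Both sides have the same dimensions, so the equation is dimensionally consistent.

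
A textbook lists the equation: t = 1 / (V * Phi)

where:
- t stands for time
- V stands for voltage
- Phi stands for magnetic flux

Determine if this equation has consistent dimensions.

No

t (time) has dimensions [T].
V (voltage) has dimensions [I^-1 L^2 M T^-3].
Phi (magnetic flux) has dimensions [I^-1 L^2 M T^-2].

Left side: [T]
Right side: [I^2 L^-4 M^-2 T^5]

The two sides have different dimensions, so the equation is NOT dimensionally consistent.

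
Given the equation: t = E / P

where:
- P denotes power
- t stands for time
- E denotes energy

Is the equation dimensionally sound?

Yes

P (power) has dimensions [L^2 M T^-3].
t (time) has dimensions [T].
E (energy) has dimensions [L^2 M T^-2].

Left side: [T]
Right side: [T]

Both sides have the same dimensions, so the equation is dimensionally consistent.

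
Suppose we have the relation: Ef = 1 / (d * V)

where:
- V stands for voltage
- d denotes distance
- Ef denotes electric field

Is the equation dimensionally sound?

No

V (voltage) has dimensions [I^-1 L^2 M T^-3].
d (distance) has dimensions [L].
Ef (electric field) has dimensions [I^-1 L M T^-3].

Left side: [I^-1 L M T^-3]
Right side: [I L^-3 M^-1 T^3]

The two sides have different dimensions, so the equation is NOT dimensionally consistent.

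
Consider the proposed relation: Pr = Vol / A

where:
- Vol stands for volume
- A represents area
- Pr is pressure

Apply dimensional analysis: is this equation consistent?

No

Vol (volume) has dimensions [L^3].
A (area) has dimensions [L^2].
Pr (pressure) has dimensions [L^-1 M T^-2].

Left side: [L^-1 M T^-2]
Right side: [L]

The two sides have different dimensions, so the equation is NOT dimensionally consistent.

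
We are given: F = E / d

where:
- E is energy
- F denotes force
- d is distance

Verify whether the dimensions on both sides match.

Yes

E (energy) has dimensions [L^2 M T^-2].
F (force) has dimensions [L M T^-2].
d (distance) has dimensions [L].

Left side: [L M T^-2]
Right side: [L M T^-2]

Both sides have the same dimensions, so the equation is dimensionally consistent.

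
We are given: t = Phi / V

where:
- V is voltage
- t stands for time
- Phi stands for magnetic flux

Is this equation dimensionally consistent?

Yes

V (voltage) has dimensions [I^-1 L^2 M T^-3].
t (time) has dimensions [T].
Phi (magnetic flux) has dimensions [I^-1 L^2 M T^-2].

Left side: [T]
Right side: [T]

Both sides have the same dimensions, so the equation is dimensionally consistent.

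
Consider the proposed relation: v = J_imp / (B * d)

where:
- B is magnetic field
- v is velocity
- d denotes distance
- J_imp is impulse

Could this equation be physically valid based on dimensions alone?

No

B (magnetic field) has dimensions [I^-1 M T^-2].
v (velocity) has dimensions [L T^-1].
d (distance) has dimensions [L].
J_imp (impulse) has dimensions [L M T^-1].

Left side: [L T^-1]
Right side: [I T]

The two sides have different dimensions, so the equation is NOT dimensionally consistent.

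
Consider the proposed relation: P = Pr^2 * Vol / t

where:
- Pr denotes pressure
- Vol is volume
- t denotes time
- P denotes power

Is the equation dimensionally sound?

No

Pr (pressure) has dimensions [L^-1 M T^-2].
Vol (volume) has dimensions [L^3].
t (time) has dimensions [T].
P (power) has dimensions [L^2 M T^-3].

Left side: [L^2 M T^-3]
Right side: [L M^2 T^-5]

The two sides have different dimensions, so the equation is NOT dimensionally consistent.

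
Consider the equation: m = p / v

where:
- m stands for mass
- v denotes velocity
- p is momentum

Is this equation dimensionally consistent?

Yes

m (mass) has dimensions [M].
v (velocity) has dimensions [L T^-1].
p (momentum) has dimensions [L M T^-1].

Left side: [M]
Right side: [M]

Both sides have the same dimensions, so the equation is dimensionally consistent.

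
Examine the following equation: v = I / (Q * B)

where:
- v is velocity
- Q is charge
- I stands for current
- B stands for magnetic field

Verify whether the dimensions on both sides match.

No

v (velocity) has dimensions [L T^-1].
Q (charge) has dimensions [I T].
I (current) has dimensions [I].
B (magnetic field) has dimensions [I^-1 M T^-2].

Left side: [L T^-1]
Right side: [I M^-1 T]

The two sides have different dimensions, so the equation is NOT dimensionally consistent.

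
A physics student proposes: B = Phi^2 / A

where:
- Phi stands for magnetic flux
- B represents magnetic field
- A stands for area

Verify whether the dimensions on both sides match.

No

Phi (magnetic flux) has dimensions [I^-1 L^2 M T^-2].
B (magnetic field) has dimensions [I^-1 M T^-2].
A (area) has dimensions [L^2].

Left side: [I^-1 M T^-2]
Right side: [I^-2 L^2 M^2 T^-4]

The two sides have different dimensions, so the equation is NOT dimensionally consistent.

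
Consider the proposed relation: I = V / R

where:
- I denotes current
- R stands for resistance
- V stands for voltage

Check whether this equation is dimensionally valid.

Yes

I (current) has dimensions [I].
R (resistance) has dimensions [I^-2 L^2 M T^-3].
V (voltage) has dimensions [I^-1 L^2 M T^-3].

Left side: [I]
Right side: [I]

Both sides have the same dimensions, so the equation is dimensionally consistent.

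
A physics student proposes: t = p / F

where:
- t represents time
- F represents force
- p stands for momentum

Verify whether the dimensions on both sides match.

Yes

t (time) has dimensions [T].
F (force) has dimensions [L M T^-2].
p (momentum) has dimensions [L M T^-1].

Left side: [T]
Right side: [T]

Both sides have the same dimensions, so the equation is dimensionally consistent.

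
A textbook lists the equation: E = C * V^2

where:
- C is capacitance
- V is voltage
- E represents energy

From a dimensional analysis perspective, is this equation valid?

Yes

C (capacitance) has dimensions [I^2 L^-2 M^-1 T^4].
V (voltage) has dimensions [I^-1 L^2 M T^-3].
E (energy) has dimensions [L^2 M T^-2].

Left side: [L^2 M T^-2]
Right side: [L^2 M T^-2]

Both sides have the same dimensions, so the equation is dimensionally consistent.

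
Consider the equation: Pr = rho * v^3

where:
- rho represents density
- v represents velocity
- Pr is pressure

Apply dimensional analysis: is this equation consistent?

No

rho (density) has dimensions [L^-3 M].
v (velocity) has dimensions [L T^-1].
Pr (pressure) has dimensions [L^-1 M T^-2].

Left side: [L^-1 M T^-2]
Right side: [M T^-3]

The two sides have different dimensions, so the equation is NOT dimensionally consistent.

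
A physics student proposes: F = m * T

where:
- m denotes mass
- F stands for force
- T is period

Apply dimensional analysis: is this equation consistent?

No

m (mass) has dimensions [M].
F (force) has dimensions [L M T^-2].
T (period) has dimensions [T].

Left side: [L M T^-2]
Right side: [M T]

The two sides have different dimensions, so the equation is NOT dimensionally consistent.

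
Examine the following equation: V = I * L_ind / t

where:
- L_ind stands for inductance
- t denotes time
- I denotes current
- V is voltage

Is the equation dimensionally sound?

Yes

L_ind (inductance) has dimensions [I^-2 L^2 M T^-2].
t (time) has dimensions [T].
I (current) has dimensions [I].
V (voltage) has dimensions [I^-1 L^2 M T^-3].

Left side: [I^-1 L^2 M T^-3]
Right side: [I^-1 L^2 M T^-3]

Both sides have the same dimensions, so the equation is dimensionally consistent.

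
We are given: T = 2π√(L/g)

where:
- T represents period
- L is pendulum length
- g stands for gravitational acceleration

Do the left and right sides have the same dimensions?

Yes

T (period) has dimensions [T].
L (pendulum length) has dimensions [L].
g (gravitational acceleration) has dimensions [L T^-2].

Left side: [T]
Right side: [T]

Both sides have the same dimensions, so the equation is dimensionally consistent.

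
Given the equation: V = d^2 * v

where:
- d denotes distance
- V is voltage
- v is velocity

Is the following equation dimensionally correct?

No

d (distance) has dimensions [L].
V (voltage) has dimensions [I^-1 L^2 M T^-3].
v (velocity) has dimensions [L T^-1].

Left side: [I^-1 L^2 M T^-3]
Right side: [L^3 T^-1]

The two sides have different dimensions, so the equation is NOT dimensionally consistent.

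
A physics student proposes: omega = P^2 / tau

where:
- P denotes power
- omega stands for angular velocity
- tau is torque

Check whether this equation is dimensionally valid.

No

P (power) has dimensions [L^2 M T^-3].
omega (angular velocity) has dimensions [T^-1].
tau (torque) has dimensions [L^2 M T^-2].

Left side: [T^-1]
Right side: [L^2 M T^-4]

The two sides have different dimensions, so the equation is NOT dimensionally consistent.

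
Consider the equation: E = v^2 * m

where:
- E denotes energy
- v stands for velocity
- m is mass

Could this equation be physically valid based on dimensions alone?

Yes

E (energy) has dimensions [L^2 M T^-2].
v (velocity) has dimensions [L T^-1].
m (mass) has dimensions [M].

Left side: [L^2 M T^-2]
Right side: [L^2 M T^-2]

Both sides have the same dimensions, so the equation is dimensionally consistent.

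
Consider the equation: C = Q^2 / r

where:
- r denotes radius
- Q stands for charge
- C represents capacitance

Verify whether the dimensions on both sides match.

No

r (radius) has dimensions [L].
Q (charge) has dimensions [I T].
C (capacitance) has dimensions [I^2 L^-2 M^-1 T^4].

Left side: [I^2 L^-2 M^-1 T^4]
Right side: [I^2 L^-1 T^2]

The two sides have different dimensions, so the equation is NOT dimensionally consistent.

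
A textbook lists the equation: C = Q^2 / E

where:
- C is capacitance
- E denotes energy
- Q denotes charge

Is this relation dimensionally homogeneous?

Yes

C (capacitance) has dimensions [I^2 L^-2 M^-1 T^4].
E (energy) has dimensions [L^2 M T^-2].
Q (charge) has dimensions [I T].

Left side: [I^2 L^-2 M^-1 T^4]
Right side: [I^2 L^-2 M^-1 T^4]

Both sides have the same dimensions, so the equation is dimensionally consistent.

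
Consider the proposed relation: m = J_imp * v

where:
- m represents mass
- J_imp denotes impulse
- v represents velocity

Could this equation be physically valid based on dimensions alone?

No

m (mass) has dimensions [M].
J_imp (impulse) has dimensions [L M T^-1].
v (velocity) has dimensions [L T^-1].

Left side: [M]
Right side: [L^2 M T^-2]

The two sides have different dimensions, so the equation is NOT dimensionally consistent.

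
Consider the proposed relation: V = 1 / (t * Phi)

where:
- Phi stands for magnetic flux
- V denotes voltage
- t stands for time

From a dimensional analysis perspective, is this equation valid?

No

Phi (magnetic flux) has dimensions [I^-1 L^2 M T^-2].
V (voltage) has dimensions [I^-1 L^2 M T^-3].
t (time) has dimensions [T].

Left side: [I^-1 L^2 M T^-3]
Right side: [I L^-2 M^-1 T]

The two sides have different dimensions, so the equation is NOT dimensionally consistent.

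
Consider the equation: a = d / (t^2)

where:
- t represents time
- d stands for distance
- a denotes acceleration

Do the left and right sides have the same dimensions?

Yes

t (time) has dimensions [T].
d (distance) has dimensions [L].
a (acceleration) has dimensions [L T^-2].

Left side: [L T^-2]
Right side: [L T^-2]

Both sides have the same dimensions, so the equation is dimensionally consistent.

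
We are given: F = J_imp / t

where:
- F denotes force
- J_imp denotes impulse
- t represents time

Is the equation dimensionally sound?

Yes

F (force) has dimensions [L M T^-2].
J_imp (impulse) has dimensions [L M T^-1].
t (time) has dimensions [T].

Left side: [L M T^-2]
Right side: [L M T^-2]

Both sides have the same dimensions, so the equation is dimensionally consistent.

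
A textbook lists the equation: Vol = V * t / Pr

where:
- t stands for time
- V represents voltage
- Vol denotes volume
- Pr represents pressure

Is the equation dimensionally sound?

No

t (time) has dimensions [T].
V (voltage) has dimensions [I^-1 L^2 M T^-3].
Vol (volume) has dimensions [L^3].
Pr (pressure) has dimensions [L^-1 M T^-2].

Left side: [L^3]
Right side: [I^-1 L^3]

The two sides have different dimensions, so the equation is NOT dimensionally consistent.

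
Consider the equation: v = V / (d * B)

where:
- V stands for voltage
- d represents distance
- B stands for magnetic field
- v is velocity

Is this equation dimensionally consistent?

Yes

V (voltage) has dimensions [I^-1 L^2 M T^-3].
d (distance) has dimensions [L].
B (magnetic field) has dimensions [I^-1 M T^-2].
v (velocity) has dimensions [L T^-1].

Left side: [L T^-1]
Right side: [L T^-1]

Both sides have the same dimensions, so the equation is dimensionally consistent.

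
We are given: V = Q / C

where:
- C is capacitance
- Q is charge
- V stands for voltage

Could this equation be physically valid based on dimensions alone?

Yes

C (capacitance) has dimensions [I^2 L^-2 M^-1 T^4].
Q (charge) has dimensions [I T].
V (voltage) has dimensions [I^-1 L^2 M T^-3].

Left side: [I^-1 L^2 M T^-3]
Right side: [I^-1 L^2 M T^-3]

Both sides have the same dimensions, so the equation is dimensionally consistent.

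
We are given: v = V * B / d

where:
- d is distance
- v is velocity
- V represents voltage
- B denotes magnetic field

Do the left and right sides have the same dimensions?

No

d (distance) has dimensions [L].
v (velocity) has dimensions [L T^-1].
V (voltage) has dimensions [I^-1 L^2 M T^-3].
B (magnetic field) has dimensions [I^-1 M T^-2].

Left side: [L T^-1]
Right side: [I^-2 L M^2 T^-5]

The two sides have different dimensions, so the equation is NOT dimensionally consistent.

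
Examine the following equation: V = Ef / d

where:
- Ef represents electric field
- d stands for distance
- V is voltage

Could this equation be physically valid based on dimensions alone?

No

Ef (electric field) has dimensions [I^-1 L M T^-3].
d (distance) has dimensions [L].
V (voltage) has dimensions [I^-1 L^2 M T^-3].

Left side: [I^-1 L^2 M T^-3]
Right side: [I^-1 M T^-3]

The two sides have different dimensions, so the equation is NOT dimensionally consistent.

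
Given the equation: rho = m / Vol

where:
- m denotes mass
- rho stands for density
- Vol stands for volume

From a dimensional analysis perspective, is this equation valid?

Yes

m (mass) has dimensions [M].
rho (density) has dimensions [L^-3 M].
Vol (volume) has dimensions [L^3].

Left side: [L^-3 M]
Right side: [L^-3 M]

Both sides have the same dimensions, so the equation is dimensionally consistent.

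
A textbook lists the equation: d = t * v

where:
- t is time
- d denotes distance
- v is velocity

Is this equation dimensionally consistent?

Yes

t (time) has dimensions [T].
d (distance) has dimensions [L].
v (velocity) has dimensions [L T^-1].

Left side: [L]
Right side: [L]

Both sides have the same dimensions, so the equation is dimensionally consistent.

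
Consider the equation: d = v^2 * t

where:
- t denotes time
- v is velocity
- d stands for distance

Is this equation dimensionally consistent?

No

t (time) has dimensions [T].
v (velocity) has dimensions [L T^-1].
d (distance) has dimensions [L].

Left side: [L]
Right side: [L^2 T^-1]

The two sides have different dimensions, so the equation is NOT dimensionally consistent.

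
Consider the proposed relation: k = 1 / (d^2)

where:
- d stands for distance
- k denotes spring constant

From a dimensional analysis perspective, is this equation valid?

No

d (distance) has dimensions [L].
k (spring constant) has dimensions [M T^-2].

Left side: [M T^-2]
Right side: [L^-2]

The two sides have different dimensions, so the equation is NOT dimensionally consistent.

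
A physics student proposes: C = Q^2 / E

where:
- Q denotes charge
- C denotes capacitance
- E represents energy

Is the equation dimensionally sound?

Yes

Q (charge) has dimensions [I T].
C (capacitance) has dimensions [I^2 L^-2 M^-1 T^4].
E (energy) has dimensions [L^2 M T^-2].

Left side: [I^2 L^-2 M^-1 T^4]
Right side: [I^2 L^-2 M^-1 T^4]

Both sides have the same dimensions, so the equation is dimensionally consistent.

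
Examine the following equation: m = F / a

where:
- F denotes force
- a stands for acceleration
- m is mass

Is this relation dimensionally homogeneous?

Yes

F (force) has dimensions [L M T^-2].
a (acceleration) has dimensions [L T^-2].
m (mass) has dimensions [M].

Left side: [M]
Right side: [M]

Both sides have the same dimensions, so the equation is dimensionally consistent.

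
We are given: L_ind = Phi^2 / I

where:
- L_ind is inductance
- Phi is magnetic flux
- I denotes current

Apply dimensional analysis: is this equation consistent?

No

L_ind (inductance) has dimensions [I^-2 L^2 M T^-2].
Phi (magnetic flux) has dimensions [I^-1 L^2 M T^-2].
I (current) has dimensions [I].

Left side: [I^-2 L^2 M T^-2]
Right side: [I^-3 L^4 M^2 T^-4]

The two sides have different dimensions, so the equation is NOT dimensionally consistent.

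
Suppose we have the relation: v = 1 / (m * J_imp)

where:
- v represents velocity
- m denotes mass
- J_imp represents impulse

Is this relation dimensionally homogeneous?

No

v (velocity) has dimensions [L T^-1].
m (mass) has dimensions [M].
J_imp (impulse) has dimensions [L M T^-1].

Left side: [L T^-1]
Right side: [L^-1 M^-2 T]

The two sides have different dimensions, so the equation is NOT dimensionally consistent.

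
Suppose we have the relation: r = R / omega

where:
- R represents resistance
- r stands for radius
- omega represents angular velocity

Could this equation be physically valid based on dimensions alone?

No

R (resistance) has dimensions [I^-2 L^2 M T^-3].
r (radius) has dimensions [L].
omega (angular velocity) has dimensions [T^-1].

Left side: [L]
Right side: [I^-2 L^2 M T^-2]

The two sides have different dimensions, so the equation is NOT dimensionally consistent.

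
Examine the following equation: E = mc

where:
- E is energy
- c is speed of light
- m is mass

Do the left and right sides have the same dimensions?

No

E (energy) has dimensions [L^2 M T^-2].
c (speed of light) has dimensions [L T^-1].
m (mass) has dimensions [M].

Left side: [L^2 M T^-2]
Right side: [L M T^-1]

The two sides have different dimensions, so the equation is NOT dimensionally consistent.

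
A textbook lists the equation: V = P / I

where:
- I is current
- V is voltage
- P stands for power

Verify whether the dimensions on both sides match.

Yes

I (current) has dimensions [I].
V (voltage) has dimensions [I^-1 L^2 M T^-3].
P (power) has dimensions [L^2 M T^-3].

Left side: [I^-1 L^2 M T^-3]
Right side: [I^-1 L^2 M T^-3]

Both sides have the same dimensions, so the equation is dimensionally consistent.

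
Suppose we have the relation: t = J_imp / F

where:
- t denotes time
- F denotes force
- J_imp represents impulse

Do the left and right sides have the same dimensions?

Yes

t (time) has dimensions [T].
F (force) has dimensions [L M T^-2].
J_imp (impulse) has dimensions [L M T^-1].

Left side: [T]
Right side: [T]

Both sides have the same dimensions, so the equation is dimensionally consistent.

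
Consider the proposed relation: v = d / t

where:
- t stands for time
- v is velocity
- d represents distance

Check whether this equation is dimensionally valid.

Yes

t (time) has dimensions [T].
v (velocity) has dimensions [L T^-1].
d (distance) has dimensions [L].

Left side: [L T^-1]
Right side: [L T^-1]

Both sides have the same dimensions, so the equation is dimensionally consistent.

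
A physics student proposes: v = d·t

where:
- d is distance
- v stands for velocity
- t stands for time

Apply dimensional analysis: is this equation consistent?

No

d (distance) has dimensions [L].
v (velocity) has dimensions [L T^-1].
t (time) has dimensions [T].

Left side: [L T^-1]
Right side: [L T]

The two sides have different dimensions, so the equation is NOT dimensionally consistent.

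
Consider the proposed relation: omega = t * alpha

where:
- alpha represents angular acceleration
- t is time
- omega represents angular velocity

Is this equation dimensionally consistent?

Yes

alpha (angular acceleration) has dimensions [T^-2].
t (time) has dimensions [T].
omega (angular velocity) has dimensions [T^-1].

Left side: [T^-1]
Right side: [T^-1]

Both sides have the same dimensions, so the equation is dimensionally consistent.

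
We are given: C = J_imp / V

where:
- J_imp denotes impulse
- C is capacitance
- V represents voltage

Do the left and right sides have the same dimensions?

No

J_imp (impulse) has dimensions [L M T^-1].
C (capacitance) has dimensions [I^2 L^-2 M^-1 T^4].
V (voltage) has dimensions [I^-1 L^2 M T^-3].

Left side: [I^2 L^-2 M^-1 T^4]
Right side: [I L^-1 T^2]

The two sides have different dimensions, so the equation is NOT dimensionally consistent.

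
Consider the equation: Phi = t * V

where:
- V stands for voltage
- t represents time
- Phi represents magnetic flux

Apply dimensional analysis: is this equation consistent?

Yes

V (voltage) has dimensions [I^-1 L^2 M T^-3].
t (time) has dimensions [T].
Phi (magnetic flux) has dimensions [I^-1 L^2 M T^-2].

Left side: [I^-1 L^2 M T^-2]
Right side: [I^-1 L^2 M T^-2]

Both sides have the same dimensions, so the equation is dimensionally consistent.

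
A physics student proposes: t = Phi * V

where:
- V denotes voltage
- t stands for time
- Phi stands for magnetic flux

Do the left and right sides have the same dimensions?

No

V (voltage) has dimensions [I^-1 L^2 M T^-3].
t (time) has dimensions [T].
Phi (magnetic flux) has dimensions [I^-1 L^2 M T^-2].

Left side: [T]
Right side: [I^-2 L^4 M^2 T^-5]

The two sides have different dimensions, so the equation is NOT dimensionally consistent.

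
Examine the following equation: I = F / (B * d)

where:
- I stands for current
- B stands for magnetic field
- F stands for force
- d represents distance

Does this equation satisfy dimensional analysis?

Yes

I (current) has dimensions [I].
B (magnetic field) has dimensions [I^-1 M T^-2].
F (force) has dimensions [L M T^-2].
d (distance) has dimensions [L].

Left side: [I]
Right side: [I]

Both sides have the same dimensions, so the equation is dimensionally consistent.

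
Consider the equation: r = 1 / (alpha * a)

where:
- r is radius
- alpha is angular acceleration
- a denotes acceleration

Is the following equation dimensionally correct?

No

r (radius) has dimensions [L].
alpha (angular acceleration) has dimensions [T^-2].
a (acceleration) has dimensions [L T^-2].

Left side: [L]
Right side: [L^-1 T^4]

The two sides have different dimensions, so the equation is NOT dimensionally consistent.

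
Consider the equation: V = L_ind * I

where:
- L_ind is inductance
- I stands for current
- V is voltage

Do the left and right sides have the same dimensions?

No

L_ind (inductance) has dimensions [I^-2 L^2 M T^-2].
I (current) has dimensions [I].
V (voltage) has dimensions [I^-1 L^2 M T^-3].

Left side: [I^-1 L^2 M T^-3]
Right side: [I^-1 L^2 M T^-2]

The two sides have different dimensions, so the equation is NOT dimensionally consistent.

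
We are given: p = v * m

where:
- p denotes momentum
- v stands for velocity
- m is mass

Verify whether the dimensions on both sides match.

Yes

p (momentum) has dimensions [L M T^-1].
v (velocity) has dimensions [L T^-1].
m (mass) has dimensions [M].

Left side: [L M T^-1]
Right side: [L M T^-1]

Both sides have the same dimensions, so the equation is dimensionally consistent.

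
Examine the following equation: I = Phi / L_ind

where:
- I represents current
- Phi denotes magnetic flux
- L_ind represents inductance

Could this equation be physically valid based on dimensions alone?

Yes

I (current) has dimensions [I].
Phi (magnetic flux) has dimensions [I^-1 L^2 M T^-2].
L_ind (inductance) has dimensions [I^-2 L^2 M T^-2].

Left side: [I]
Right side: [I]

Both sides have the same dimensions, so the equation is dimensionally consistent.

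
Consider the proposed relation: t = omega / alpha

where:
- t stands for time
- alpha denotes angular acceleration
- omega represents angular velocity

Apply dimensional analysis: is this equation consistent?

Yes

t (time) has dimensions [T].
alpha (angular acceleration) has dimensions [T^-2].
omega (angular velocity) has dimensions [T^-1].

Left side: [T]
Right side: [T]

Both sides have the same dimensions, so the equation is dimensionally consistent.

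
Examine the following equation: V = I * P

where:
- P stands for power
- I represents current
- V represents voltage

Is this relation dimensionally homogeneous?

No

P (power) has dimensions [L^2 M T^-3].
I (current) has dimensions [I].
V (voltage) has dimensions [I^-1 L^2 M T^-3].

Left side: [I^-1 L^2 M T^-3]
Right side: [I L^2 M T^-3]

The two sides have different dimensions, so the equation is NOT dimensionally consistent.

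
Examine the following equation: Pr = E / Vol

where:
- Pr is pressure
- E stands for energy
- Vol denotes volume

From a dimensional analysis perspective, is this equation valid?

Yes

Pr (pressure) has dimensions [L^-1 M T^-2].
E (energy) has dimensions [L^2 M T^-2].
Vol (volume) has dimensions [L^3].

Left side: [L^-1 M T^-2]
Right side: [L^-1 M T^-2]

Both sides have the same dimensions, so the equation is dimensionally consistent.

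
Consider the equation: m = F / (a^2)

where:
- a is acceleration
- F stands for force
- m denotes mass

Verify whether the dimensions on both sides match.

No

a (acceleration) has dimensions [L T^-2].
F (force) has dimensions [L M T^-2].
m (mass) has dimensions [M].

Left side: [M]
Right side: [L^-1 M T^2]

The two sides have different dimensions, so the equation is NOT dimensionally consistent.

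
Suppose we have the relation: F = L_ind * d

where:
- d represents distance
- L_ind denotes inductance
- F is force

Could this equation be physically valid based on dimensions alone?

No

d (distance) has dimensions [L].
L_ind (inductance) has dimensions [I^-2 L^2 M T^-2].
F (force) has dimensions [L M T^-2].

Left side: [L M T^-2]
Right side: [I^-2 L^3 M T^-2]

The two sides have different dimensions, so the equation is NOT dimensionally consistent.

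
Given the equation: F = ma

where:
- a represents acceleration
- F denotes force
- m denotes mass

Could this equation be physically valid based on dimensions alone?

Yes

a (acceleration) has dimensions [L T^-2].
F (force) has dimensions [L M T^-2].
m (mass) has dimensions [M].

Left side: [L M T^-2]
Right side: [L M T^-2]

Both sides have the same dimensions, so the equation is dimensionally consistent.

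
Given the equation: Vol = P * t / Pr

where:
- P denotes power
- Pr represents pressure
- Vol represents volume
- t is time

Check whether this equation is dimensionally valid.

Yes

P (power) has dimensions [L^2 M T^-3].
Pr (pressure) has dimensions [L^-1 M T^-2].
Vol (volume) has dimensions [L^3].
t (time) has dimensions [T].

Left side: [L^3]
Right side: [L^3]

Both sides have the same dimensions, so the equation is dimensionally consistent.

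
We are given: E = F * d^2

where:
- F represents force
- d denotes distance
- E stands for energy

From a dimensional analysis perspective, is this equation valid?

No

F (force) has dimensions [L M T^-2].
d (distance) has dimensions [L].
E (energy) has dimensions [L^2 M T^-2].

Left side: [L^2 M T^-2]
Right side: [L^3 M T^-2]

The two sides have different dimensions, so the equation is NOT dimensionally consistent.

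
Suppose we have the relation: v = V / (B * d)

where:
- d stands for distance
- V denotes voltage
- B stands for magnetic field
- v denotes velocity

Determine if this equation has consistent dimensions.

Yes

d (distance) has dimensions [L].
V (voltage) has dimensions [I^-1 L^2 M T^-3].
B (magnetic field) has dimensions [I^-1 M T^-2].
v (velocity) has dimensions [L T^-1].

Left side: [L T^-1]
Right side: [L T^-1]

Both sides have the same dimensions, so the equation is dimensionally consistent.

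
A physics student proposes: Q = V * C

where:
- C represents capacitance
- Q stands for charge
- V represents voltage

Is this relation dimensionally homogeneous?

Yes

C (capacitance) has dimensions [I^2 L^-2 M^-1 T^4].
Q (charge) has dimensions [I T].
V (voltage) has dimensions [I^-1 L^2 M T^-3].

Left side: [I T]
Right side: [I T]

Both sides have the same dimensions, so the equation is dimensionally consistent.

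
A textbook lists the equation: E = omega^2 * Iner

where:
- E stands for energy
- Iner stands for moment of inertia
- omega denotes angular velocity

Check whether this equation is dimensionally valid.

Yes

E (energy) has dimensions [L^2 M T^-2].
Iner (moment of inertia) has dimensions [L^2 M].
omega (angular velocity) has dimensions [T^-1].

Left side: [L^2 M T^-2]
Right side: [L^2 M T^-2]

Both sides have the same dimensions, so the equation is dimensionally consistent.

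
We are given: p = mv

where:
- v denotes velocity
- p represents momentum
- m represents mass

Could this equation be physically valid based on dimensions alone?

Yes

v (velocity) has dimensions [L T^-1].
p (momentum) has dimensions [L M T^-1].
m (mass) has dimensions [M].

Left side: [L M T^-1]
Right side: [L M T^-1]

Both sides have the same dimensions, so the equation is dimensionally consistent.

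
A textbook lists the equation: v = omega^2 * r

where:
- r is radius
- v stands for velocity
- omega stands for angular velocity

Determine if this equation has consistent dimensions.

No

r (radius) has dimensions [L].
v (velocity) has dimensions [L T^-1].
omega (angular velocity) has dimensions [T^-1].

Left side: [L T^-1]
Right side: [L T^-2]

The two sides have different dimensions, so the equation is NOT dimensionally consistent.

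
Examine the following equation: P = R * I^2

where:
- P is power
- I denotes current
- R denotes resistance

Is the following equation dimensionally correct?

Yes

P (power) has dimensions [L^2 M T^-3].
I (current) has dimensions [I].
R (resistance) has dimensions [I^-2 L^2 M T^-3].

Left side: [L^2 M T^-3]
Right side: [L^2 M T^-3]

Both sides have the same dimensions, so the equation is dimensionally consistent.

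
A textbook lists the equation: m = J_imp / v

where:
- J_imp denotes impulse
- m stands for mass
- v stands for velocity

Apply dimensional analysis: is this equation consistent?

Yes

J_imp (impulse) has dimensions [L M T^-1].
m (mass) has dimensions [M].
v (velocity) has dimensions [L T^-1].

Left side: [M]
Right side: [M]

Both sides have the same dimensions, so the equation is dimensionally consistent.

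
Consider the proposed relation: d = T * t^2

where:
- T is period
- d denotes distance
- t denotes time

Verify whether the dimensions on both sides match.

No

T (period) has dimensions [T].
d (distance) has dimensions [L].
t (time) has dimensions [T].

Left side: [L]
Right side: [T^3]

The two sides have different dimensions, so the equation is NOT dimensionally consistent.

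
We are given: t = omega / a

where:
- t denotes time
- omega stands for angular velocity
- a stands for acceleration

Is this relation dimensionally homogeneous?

No

t (time) has dimensions [T].
omega (angular velocity) has dimensions [T^-1].
a (acceleration) has dimensions [L T^-2].

Left side: [T]
Right side: [L^-1 T]

The two sides have different dimensions, so the equation is NOT dimensionally consistent.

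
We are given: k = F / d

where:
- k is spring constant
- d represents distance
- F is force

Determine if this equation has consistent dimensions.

Yes

k (spring constant) has dimensions [M T^-2].
d (distance) has dimensions [L].
F (force) has dimensions [L M T^-2].

Left side: [M T^-2]
Right side: [M T^-2]

Both sides have the same dimensions, so the equation is dimensionally consistent.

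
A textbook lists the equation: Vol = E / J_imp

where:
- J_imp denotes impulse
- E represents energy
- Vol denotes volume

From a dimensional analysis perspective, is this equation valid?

No

J_imp (impulse) has dimensions [L M T^-1].
E (energy) has dimensions [L^2 M T^-2].
Vol (volume) has dimensions [L^3].

Left side: [L^3]
Right side: [L T^-1]

The two sides have different dimensions, so the equation is NOT dimensionally consistent.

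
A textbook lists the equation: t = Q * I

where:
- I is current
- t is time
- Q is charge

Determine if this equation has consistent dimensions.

No

I (current) has dimensions [I].
t (time) has dimensions [T].
Q (charge) has dimensions [I T].

Left side: [T]
Right side: [I^2 T]

The two sides have different dimensions, so the equation is NOT dimensionally consistent.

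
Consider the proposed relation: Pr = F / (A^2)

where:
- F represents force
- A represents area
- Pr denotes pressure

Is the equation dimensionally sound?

No

F (force) has dimensions [L M T^-2].
A (area) has dimensions [L^2].
Pr (pressure) has dimensions [L^-1 M T^-2].

Left side: [L^-1 M T^-2]
Right side: [L^-3 M T^-2]

The two sides have different dimensions, so the equation is NOT dimensionally consistent.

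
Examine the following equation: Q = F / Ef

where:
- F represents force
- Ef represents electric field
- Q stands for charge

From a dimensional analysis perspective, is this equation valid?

Yes

F (force) has dimensions [L M T^-2].
Ef (electric field) has dimensions [I^-1 L M T^-3].
Q (charge) has dimensions [I T].

Left side: [I T]
Right side: [I T]

Both sides have the same dimensions, so the equation is dimensionally consistent.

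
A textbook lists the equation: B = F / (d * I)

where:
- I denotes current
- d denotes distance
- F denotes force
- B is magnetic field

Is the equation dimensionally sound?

Yes

I (current) has dimensions [I].
d (distance) has dimensions [L].
F (force) has dimensions [L M T^-2].
B (magnetic field) has dimensions [I^-1 M T^-2].

Left side: [I^-1 M T^-2]
Right side: [I^-1 M T^-2]

Both sides have the same dimensions, so the equation is dimensionally consistent.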